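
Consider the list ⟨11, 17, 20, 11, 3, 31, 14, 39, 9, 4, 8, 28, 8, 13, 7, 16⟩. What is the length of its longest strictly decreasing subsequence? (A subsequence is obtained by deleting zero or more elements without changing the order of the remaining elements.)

5

Let dp[i] be the longest decreasing subsequence ending at position i. Then dp = [1, 1, 1, 2, 3, 1, 2, 1, 3, 4, 4, 2, 4, 3, 5, 3].
The maximum is 5; one witness is 17, 11, 9, 8, 7 at positions 2,4,9,11,15.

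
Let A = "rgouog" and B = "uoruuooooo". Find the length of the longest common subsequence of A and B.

A longest common subsequence is roo (length 3); the LCS DP confirms no longer common subsequence exists.

3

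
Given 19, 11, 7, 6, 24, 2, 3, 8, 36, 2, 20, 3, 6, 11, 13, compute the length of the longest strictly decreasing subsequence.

6

Scanning left to right, the best length ending at each element is: 19→1, 11→2, 7→3, 6→4, 24→1, 2→5, 3→5, 8→3, 36→1, 2→6, 20→2, 3→5, 6→4, 11→3, 13→3.
So the longest decreasing subsequence has length 6, e.g. 19, 11, 7, 6, 3, 2.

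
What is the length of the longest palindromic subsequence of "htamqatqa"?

5

One longest palindromic subsequence is aqtqa (positions 3,5,7,8,9); it reads the same forward and backward, and the interval DP gives dp[1][9] = 5.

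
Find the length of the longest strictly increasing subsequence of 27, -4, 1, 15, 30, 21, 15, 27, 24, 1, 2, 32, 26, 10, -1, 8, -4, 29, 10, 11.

7

One longest increasing subsequence is -4, 1, 15, 21, 24, 26, 29 (positions 2,3,4,6,9,13,18), of length 7; no longer one exists.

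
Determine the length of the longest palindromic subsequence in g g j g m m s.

3

Using dp[i][j] = 2 + dp[i+1][j−1] if the ends match, else max(dp[i+1][j], dp[i][j−1]):
dp[1][7] = 3. A witness is gjg at positions 2,3,4.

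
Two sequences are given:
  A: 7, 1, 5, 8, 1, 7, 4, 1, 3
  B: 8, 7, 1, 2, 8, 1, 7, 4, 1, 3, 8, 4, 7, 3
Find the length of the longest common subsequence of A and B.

8

Backtracking the LCS table gives one alignment: 7 (A1,B2) → 1 (A2,B3) → 8 (A4,B5) → 1 (A5,B6) → 7 (A6,B7) → 4 (A7,B8) → 1 (A8,B9) → 3 (A9,B14).
So the longest common subsequence has length 8.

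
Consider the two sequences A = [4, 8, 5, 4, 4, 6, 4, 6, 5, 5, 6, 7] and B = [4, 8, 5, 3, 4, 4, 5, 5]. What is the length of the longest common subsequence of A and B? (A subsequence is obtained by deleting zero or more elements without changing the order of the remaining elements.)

Backtracking the LCS table gives one alignment: 4 (A1,B1) → 8 (A2,B2) → 5 (A3,B3) → 4 (A5,B5) → 4 (A7,B6) → 5 (A9,B7) → 5 (A10,B8).
So the longest common subsequence has length 7.

7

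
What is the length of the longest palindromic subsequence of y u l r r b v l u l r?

6

Using dp[i][j] = 2 + dp[i+1][j−1] if the ends match, else max(dp[i+1][j], dp[i][j−1]):
dp[1][11] = 6. A witness is ulrrlu at positions 2,3,4,5,8,9.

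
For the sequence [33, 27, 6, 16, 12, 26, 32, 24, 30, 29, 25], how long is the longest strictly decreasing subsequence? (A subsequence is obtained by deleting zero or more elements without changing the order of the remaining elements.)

Scanning left to right, the best length ending at each element is: 33→1, 27→2, 6→3, 16→3, 12→4, 26→3, 32→2, 24→4, 30→3, 29→4, 25→5.
So the longest decreasing subsequence has length 5, e.g. 33, 32, 30, 29, 25.

5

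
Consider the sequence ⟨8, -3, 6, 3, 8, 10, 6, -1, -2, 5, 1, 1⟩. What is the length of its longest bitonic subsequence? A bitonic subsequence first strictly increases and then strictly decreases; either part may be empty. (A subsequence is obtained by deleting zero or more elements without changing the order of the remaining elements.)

Let inc[i] be the LIS ending at i and dec[i] the longest strictly decreasing subsequence starting at i. inc = [1, 1, 2, 2, 3, 4, 3, 2, 2, 3, 3, 3], dec = [5, 1, 4, 3, 4, 4, 3, 2, 1, 2, 1, 1].
max_i inc[i]+dec[i]−1 = 7, with one witness -3, 6, 8, 10, 6, 5, 1.

7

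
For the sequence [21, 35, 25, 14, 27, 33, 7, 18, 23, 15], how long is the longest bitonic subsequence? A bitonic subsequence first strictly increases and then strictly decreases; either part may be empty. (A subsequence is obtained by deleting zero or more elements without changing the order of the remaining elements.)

6

One longest bitonic subsequence is 21, 25, 27, 33, 23, 15 (positions 1,3,5,6,9,10): it rises to 33 then falls. Length 6 is optimal.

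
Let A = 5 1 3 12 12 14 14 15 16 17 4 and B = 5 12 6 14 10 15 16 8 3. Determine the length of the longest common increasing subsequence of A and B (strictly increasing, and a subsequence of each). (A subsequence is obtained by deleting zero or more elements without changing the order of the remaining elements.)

A longest common strictly increasing subsequence is 5, 12, 14, 15, 16 (length 5); it appears in order in both A and B, and no longer such subsequence exists.

5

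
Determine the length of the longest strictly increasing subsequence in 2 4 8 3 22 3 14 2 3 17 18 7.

One longest increasing subsequence is 2, 4, 8, 14, 17, 18 (positions 1,2,3,7,10,11), of length 6; no longer one exists.

6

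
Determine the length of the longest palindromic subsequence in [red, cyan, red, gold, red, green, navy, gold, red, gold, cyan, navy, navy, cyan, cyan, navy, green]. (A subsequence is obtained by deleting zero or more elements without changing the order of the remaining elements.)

Using dp[i][j] = 2 + dp[i+1][j−1] if the ends match, else max(dp[i+1][j], dp[i][j−1]):
dp[1][17] = 8. A witness is green navy cyan navy navy cyan navy green at positions 6,7,11,12,13,15,16,17.

8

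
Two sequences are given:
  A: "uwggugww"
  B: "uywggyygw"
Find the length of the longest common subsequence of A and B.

6

A longest common subsequence is uwgggw (length 6); the LCS DP confirms no longer common subsequence exists.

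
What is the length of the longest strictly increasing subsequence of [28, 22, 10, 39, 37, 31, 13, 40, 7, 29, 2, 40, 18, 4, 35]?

Let dp[i] be the longest increasing subsequence ending at position i. Then dp = [1, 1, 1, 2, 2, 2, 2, 3, 1, 3, 1, 4, 3, 2, 4].
The maximum is 4; one witness is 10, 13, 29, 40 at positions 3,7,10,12.

4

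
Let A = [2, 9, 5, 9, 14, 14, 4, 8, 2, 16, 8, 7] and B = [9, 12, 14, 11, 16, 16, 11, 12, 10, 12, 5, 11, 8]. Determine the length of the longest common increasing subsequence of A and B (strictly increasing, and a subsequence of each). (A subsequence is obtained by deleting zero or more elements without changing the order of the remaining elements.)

3

A longest common strictly increasing subsequence is 9, 14, 16 (length 3); it appears in order in both A and B, and no longer such subsequence exists.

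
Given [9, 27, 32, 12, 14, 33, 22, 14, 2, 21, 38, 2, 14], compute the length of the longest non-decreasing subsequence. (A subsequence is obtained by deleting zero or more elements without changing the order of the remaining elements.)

6

One longest non-decreasing subsequence is 9, 12, 14, 14, 21, 38 (positions 1,4,5,8,10,11), of length 6; no longer one exists.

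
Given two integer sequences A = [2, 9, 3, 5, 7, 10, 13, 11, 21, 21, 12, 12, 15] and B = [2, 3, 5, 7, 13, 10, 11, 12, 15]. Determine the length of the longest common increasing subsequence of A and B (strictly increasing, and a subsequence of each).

8

For each value that appears in both, track the longest common increasing run ending there.
The best achievable length is 8; one witness is 2, 3, 5, 7, 10, 11, 12, 15 (A-positions 1,3,4,5,6,8,11,13, B-positions 1,2,3,4,6,7,8,9).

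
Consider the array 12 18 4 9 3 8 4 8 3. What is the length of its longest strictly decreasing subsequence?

5

One longest decreasing subsequence is 12, 9, 8, 4, 3 (positions 1,4,6,7,9), of length 5; no longer one exists.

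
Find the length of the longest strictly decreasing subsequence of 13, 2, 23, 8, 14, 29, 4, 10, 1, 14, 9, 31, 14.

4

One longest decreasing subsequence is 13, 8, 4, 1 (positions 1,4,7,9), of length 4; no longer one exists.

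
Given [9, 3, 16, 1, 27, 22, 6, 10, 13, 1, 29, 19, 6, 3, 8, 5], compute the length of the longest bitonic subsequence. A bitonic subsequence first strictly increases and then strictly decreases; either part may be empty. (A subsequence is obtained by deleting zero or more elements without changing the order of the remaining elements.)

One longest bitonic subsequence is 3, 6, 10, 13, 29, 19, 8, 5 (positions 2,7,8,9,11,12,15,16): it rises to 29 then falls. Length 8 is optimal.

8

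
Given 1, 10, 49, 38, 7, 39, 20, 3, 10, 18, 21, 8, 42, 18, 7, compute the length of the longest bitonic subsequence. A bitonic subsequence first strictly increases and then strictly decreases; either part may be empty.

8

One longest bitonic subsequence is 1, 10, 49, 39, 20, 18, 8, 7 (positions 1,2,3,6,7,10,12,15): it rises to 49 then falls. Length 8 is optimal.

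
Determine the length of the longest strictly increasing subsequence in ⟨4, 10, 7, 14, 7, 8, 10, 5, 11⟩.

Let dp[i] be the longest increasing subsequence ending at position i. Then dp = [1, 2, 2, 3, 2, 3, 4, 2, 5].
The maximum is 5; one witness is 4, 7, 8, 10, 11 at positions 1,3,6,7,9.

5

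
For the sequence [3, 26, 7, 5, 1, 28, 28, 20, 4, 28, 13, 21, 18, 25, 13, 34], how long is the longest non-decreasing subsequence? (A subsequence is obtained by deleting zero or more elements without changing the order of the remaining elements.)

6

Scanning left to right, the best length ending at each element is: 3→1, 26→2, 7→2, 5→2, 1→1, 28→3, 28→4, 20→3, 4→2, 28→5, 13→3, 21→4, 18→4, 25→5, 13→4, 34→6.
So the longest non-decreasing subsequence has length 6, e.g. 3, 26, 28, 28, 28, 34.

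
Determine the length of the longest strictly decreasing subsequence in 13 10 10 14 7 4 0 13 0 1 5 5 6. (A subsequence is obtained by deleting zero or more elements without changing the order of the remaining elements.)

5

One longest decreasing subsequence is 13, 10, 7, 4, 0 (positions 1,2,5,6,7), of length 5; no longer one exists.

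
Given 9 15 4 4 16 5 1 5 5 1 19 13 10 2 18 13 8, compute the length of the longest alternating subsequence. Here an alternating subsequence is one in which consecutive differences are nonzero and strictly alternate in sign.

Track the best alternating length ending on an up-step vs a down-step at each position: up/down = 1/1, 2/1, 1/3, 1/3, 4/1, 4/5, 1/5, 6/5, 6/5, 1/7, 8/1, 8/9, 8/9, 8/9, 10/9, 10/11, 10/11.
The maximum over both is 11; one such subsequence is 9, 15, 4, 16, 1, 5, 1, 19, 13, 18, 13.

11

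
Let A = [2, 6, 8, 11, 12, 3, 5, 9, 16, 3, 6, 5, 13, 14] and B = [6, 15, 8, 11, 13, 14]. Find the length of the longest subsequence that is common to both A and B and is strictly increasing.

A longest common strictly increasing subsequence is 6, 8, 11, 13, 14 (length 5); it appears in order in both A and B, and no longer such subsequence exists.

5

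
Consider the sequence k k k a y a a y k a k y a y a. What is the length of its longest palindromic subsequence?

11

Using dp[i][j] = 2 + dp[i+1][j−1] if the ends match, else max(dp[i+1][j], dp[i][j−1]):
dp[1][15] = 11. A witness is ayaykakyaya at positions 4,5,6,8,9,10,11,12,13,14,15.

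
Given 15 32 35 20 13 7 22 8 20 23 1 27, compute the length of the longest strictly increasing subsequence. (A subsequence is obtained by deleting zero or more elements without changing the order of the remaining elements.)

5

Let dp[i] be the longest increasing subsequence ending at position i. Then dp = [1, 2, 3, 2, 1, 1, 3, 2, 3, 4, 1, 5].
The maximum is 5; one witness is 15, 20, 22, 23, 27 at positions 1,4,7,10,12.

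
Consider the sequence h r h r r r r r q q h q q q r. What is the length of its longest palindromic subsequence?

One longest palindromic subsequence is rhrrrrrhr (positions 2,3,4,5,6,7,8,11,15); it reads the same forward and backward, and the interval DP gives dp[1][15] = 9.

9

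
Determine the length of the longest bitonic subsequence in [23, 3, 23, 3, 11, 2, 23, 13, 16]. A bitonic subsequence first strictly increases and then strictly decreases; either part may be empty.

One longest bitonic subsequence is 3, 23, 11, 2 (positions 2,3,5,6): it rises to 23 then falls. Length 4 is optimal.

4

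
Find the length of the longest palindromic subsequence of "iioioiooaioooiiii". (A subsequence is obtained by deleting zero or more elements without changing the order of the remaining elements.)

Using dp[i][j] = 2 + dp[i+1][j−1] if the ends match, else max(dp[i+1][j], dp[i][j−1]):
dp[1][17] = 13. A witness is iiiioooooiiii at positions 1,2,4,6,7,8,11,12,13,14,15,16,17.

13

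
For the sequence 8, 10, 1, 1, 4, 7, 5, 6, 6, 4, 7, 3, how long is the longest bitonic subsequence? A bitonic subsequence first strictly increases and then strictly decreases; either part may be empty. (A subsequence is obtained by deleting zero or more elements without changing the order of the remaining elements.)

Let inc[i] be the LIS ending at i and dec[i] the longest strictly decreasing subsequence starting at i. inc = [1, 2, 1, 1, 2, 3, 3, 4, 4, 2, 5, 2], dec = [5, 5, 1, 1, 2, 4, 3, 3, 3, 2, 2, 1].
max_i inc[i]+dec[i]−1 = 6, with one witness 8, 10, 7, 6, 4, 3.

6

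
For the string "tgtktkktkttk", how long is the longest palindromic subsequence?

One longest palindromic subsequence is ttktkktktt (positions 1,3,4,5,6,7,8,9,10,11); it reads the same forward and backward, and the interval DP gives dp[1][12] = 10.

10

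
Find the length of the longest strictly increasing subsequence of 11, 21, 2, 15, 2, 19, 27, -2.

4

Scanning left to right, the best length ending at each element is: 11→1, 21→2, 2→1, 15→2, 2→1, 19→3, 27→4, -2→1.
So the longest increasing subsequence has length 4, e.g. 11, 15, 19, 27.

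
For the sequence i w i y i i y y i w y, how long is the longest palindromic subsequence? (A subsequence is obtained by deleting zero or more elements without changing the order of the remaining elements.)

8

One longest palindromic subsequence is wiyiiyiw (positions 2,3,4,5,6,8,9,10); it reads the same forward and backward, and the interval DP gives dp[1][11] = 8.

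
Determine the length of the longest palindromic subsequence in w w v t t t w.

5

One longest palindromic subsequence is wtttw (positions 1,4,5,6,7); it reads the same forward and backward, and the interval DP gives dp[1][7] = 5.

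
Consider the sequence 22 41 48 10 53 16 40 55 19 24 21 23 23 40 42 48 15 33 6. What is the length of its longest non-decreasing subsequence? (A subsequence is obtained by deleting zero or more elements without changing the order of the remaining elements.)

9

Let dp[i] be the longest non-decreasing subsequence ending at position i. Then dp = [1, 2, 3, 1, 4, 2, 3, 5, 3, 4, 4, 5, 6, 7, 8, 9, 2, 7, 1].
The maximum is 9; one witness is 10, 16, 19, 21, 23, 23, 40, 42, 48 at positions 4,6,9,11,12,13,14,15,16.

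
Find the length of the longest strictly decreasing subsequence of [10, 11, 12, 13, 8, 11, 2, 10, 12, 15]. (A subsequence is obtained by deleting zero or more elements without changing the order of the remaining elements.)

3

One longest decreasing subsequence is 10, 8, 2 (positions 1,5,7), of length 3; no longer one exists.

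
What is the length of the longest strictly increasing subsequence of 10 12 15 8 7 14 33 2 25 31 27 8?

5

One longest increasing subsequence is 10, 12, 15, 25, 31 (positions 1,2,3,9,10), of length 5; no longer one exists.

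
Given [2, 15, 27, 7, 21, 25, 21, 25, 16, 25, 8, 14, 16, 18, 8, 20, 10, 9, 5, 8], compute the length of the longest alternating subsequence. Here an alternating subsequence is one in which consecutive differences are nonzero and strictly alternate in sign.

14

Track the best alternating length ending on an up-step vs a down-step at each position: up/down = 1/1, 2/1, 2/1, 2/3, 4/3, 4/3, 4/5, 6/3, 4/7, 8/3, 4/9, 10/9, 10/9, 10/9, 4/11, 12/9, 12/13, 12/13, 2/13, 14/13.
The maximum over both is 14; one such subsequence is 2, 15, 7, 25, 21, 25, 16, 25, 8, 14, 8, 20, 5, 8.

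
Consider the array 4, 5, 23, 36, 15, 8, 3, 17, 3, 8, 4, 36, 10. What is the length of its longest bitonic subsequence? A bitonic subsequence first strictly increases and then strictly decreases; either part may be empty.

Let inc[i] be the LIS ending at i and dec[i] the longest strictly decreasing subsequence starting at i. inc = [1, 2, 3, 4, 3, 3, 1, 4, 1, 3, 2, 5, 4], dec = [2, 2, 4, 4, 3, 2, 1, 3, 1, 2, 1, 2, 1].
max_i inc[i]+dec[i]−1 = 7, with one witness 4, 5, 23, 36, 17, 8, 4.

7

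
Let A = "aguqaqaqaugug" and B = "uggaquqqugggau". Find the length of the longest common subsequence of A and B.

7

A longest common subsequence is auqqugu (length 7); the LCS DP confirms no longer common subsequence exists.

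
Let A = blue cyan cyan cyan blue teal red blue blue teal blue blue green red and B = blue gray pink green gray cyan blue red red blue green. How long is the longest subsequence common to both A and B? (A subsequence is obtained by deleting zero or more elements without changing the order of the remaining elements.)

Backtracking the LCS table gives one alignment: blue (A1,B1) → cyan (A4,B6) → blue (A5,B7) → red (A7,B9) → blue (A12,B10) → green (A13,B11).
So the longest common subsequence has length 6.

6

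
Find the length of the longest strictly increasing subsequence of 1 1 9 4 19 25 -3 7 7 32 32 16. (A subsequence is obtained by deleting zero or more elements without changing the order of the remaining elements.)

5

Let dp[i] be the longest increasing subsequence ending at position i. Then dp = [1, 1, 2, 2, 3, 4, 1, 3, 3, 5, 5, 4].
The maximum is 5; one witness is 1, 9, 19, 25, 32 at positions 1,3,5,6,10.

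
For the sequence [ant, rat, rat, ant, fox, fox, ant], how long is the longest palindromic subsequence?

One longest palindromic subsequence is ant fox fox ant (positions 1,5,6,7); it reads the same forward and backward, and the interval DP gives dp[1][7] = 4.

4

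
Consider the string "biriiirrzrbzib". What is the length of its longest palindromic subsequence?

9

One longest palindromic subsequence is biriiirib (positions 1,2,3,4,5,6,10,13,14); it reads the same forward and backward, and the interval DP gives dp[1][14] = 9.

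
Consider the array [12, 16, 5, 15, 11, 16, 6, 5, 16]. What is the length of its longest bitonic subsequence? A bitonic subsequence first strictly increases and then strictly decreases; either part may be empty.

6

One longest bitonic subsequence is 12, 16, 15, 11, 6, 5 (positions 1,2,4,5,7,8): it rises to 16 then falls. Length 6 is optimal.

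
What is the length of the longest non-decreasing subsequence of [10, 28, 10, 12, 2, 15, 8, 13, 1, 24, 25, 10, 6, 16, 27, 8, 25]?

7

Let dp[i] be the longest non-decreasing subsequence ending at position i. Then dp = [1, 2, 2, 3, 1, 4, 2, 4, 1, 5, 6, 3, 2, 5, 7, 3, 7].
The maximum is 7; one witness is 10, 10, 12, 15, 24, 25, 27 at positions 1,3,4,6,10,11,15.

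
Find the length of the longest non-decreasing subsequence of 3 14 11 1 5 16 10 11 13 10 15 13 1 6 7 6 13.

Scanning left to right, the best length ending at each element is: 3→1, 14→2, 11→2, 1→1, 5→2, 16→3, 10→3, 11→4, 13→5, 10→4, 15→6, 13→6, 1→2, 6→3, 7→4, 6→4, 13→7.
So the longest non-decreasing subsequence has length 7, e.g. 3, 5, 10, 11, 13, 13, 13.

7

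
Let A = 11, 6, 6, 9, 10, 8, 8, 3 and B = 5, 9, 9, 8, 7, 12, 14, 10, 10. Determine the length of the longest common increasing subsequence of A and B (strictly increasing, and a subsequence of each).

2

For each value that appears in both, track the longest common increasing run ending there.
The best achievable length is 2; one witness is 9, 10 (A-positions 4,5, B-positions 2,8).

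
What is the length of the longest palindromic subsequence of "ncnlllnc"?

7

One longest palindromic subsequence is cnlllnc (positions 2,3,4,5,6,7,8); it reads the same forward and backward, and the interval DP gives dp[1][8] = 7.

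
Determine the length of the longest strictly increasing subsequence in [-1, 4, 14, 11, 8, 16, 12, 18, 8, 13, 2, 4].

Scanning left to right, the best length ending at each element is: -1→1, 4→2, 14→3, 11→3, 8→3, 16→4, 12→4, 18→5, 8→3, 13→5, 2→2, 4→3.
So the longest increasing subsequence has length 5, e.g. -1, 4, 14, 16, 18.

5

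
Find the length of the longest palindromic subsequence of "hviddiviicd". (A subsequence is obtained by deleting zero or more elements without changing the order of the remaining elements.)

Using dp[i][j] = 2 + dp[i+1][j−1] if the ends match, else max(dp[i+1][j], dp[i][j−1]):
dp[1][11] = 6. A witness is viddiv at positions 2,3,4,5,6,7.

6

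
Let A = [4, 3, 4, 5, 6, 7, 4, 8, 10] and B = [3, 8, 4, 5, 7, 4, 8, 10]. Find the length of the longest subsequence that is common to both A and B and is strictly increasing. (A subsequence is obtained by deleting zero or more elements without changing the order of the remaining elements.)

6

A longest common strictly increasing subsequence is 3, 4, 5, 7, 8, 10 (length 6); it appears in order in both A and B, and no longer such subsequence exists.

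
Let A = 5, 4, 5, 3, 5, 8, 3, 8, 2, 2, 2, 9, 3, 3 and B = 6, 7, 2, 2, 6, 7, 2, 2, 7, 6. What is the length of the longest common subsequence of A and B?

3

Backtracking the LCS table gives one alignment: 2 (A9,B4) → 2 (A10,B7) → 2 (A11,B8).
So the longest common subsequence has length 3.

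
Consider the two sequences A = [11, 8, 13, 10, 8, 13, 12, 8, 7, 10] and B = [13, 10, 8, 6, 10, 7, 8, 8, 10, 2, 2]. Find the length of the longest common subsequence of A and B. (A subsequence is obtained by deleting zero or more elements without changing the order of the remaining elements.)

Backtracking the LCS table gives one alignment: 8 (A2,B3) → 10 (A4,B5) → 8 (A5,B7) → 8 (A8,B8) → 10 (A10,B9).
So the longest common subsequence has length 5.

5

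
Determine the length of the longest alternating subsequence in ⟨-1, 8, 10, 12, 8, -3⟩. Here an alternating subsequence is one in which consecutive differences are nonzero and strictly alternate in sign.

Track the best alternating length ending on an up-step vs a down-step at each position: up/down = 1/1, 2/1, 2/1, 2/1, 2/3, 1/3.
The maximum over both is 3; one such subsequence is -1, 10, 8.

3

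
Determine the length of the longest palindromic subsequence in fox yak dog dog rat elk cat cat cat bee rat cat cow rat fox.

8

One longest palindromic subsequence is fox rat cat cat cat cat rat fox (positions 1,5,7,8,9,12,14,15); it reads the same forward and backward, and the interval DP gives dp[1][15] = 8.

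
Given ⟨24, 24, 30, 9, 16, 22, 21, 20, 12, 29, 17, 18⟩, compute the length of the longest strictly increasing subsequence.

Let dp[i] be the longest increasing subsequence ending at position i. Then dp = [1, 1, 2, 1, 2, 3, 3, 3, 2, 4, 3, 4].
The maximum is 4; one witness is 9, 16, 22, 29 at positions 4,5,6,10.

4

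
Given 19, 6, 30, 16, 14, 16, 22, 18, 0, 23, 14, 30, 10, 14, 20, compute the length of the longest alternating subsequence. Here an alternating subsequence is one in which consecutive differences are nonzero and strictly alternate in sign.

11

A longest alternating subsequence is 19, 6, 30, 16, 22, 18, 23, 14, 30, 10, 14 (positions 1,2,3,4,7,8,10,11,12,13,14); its 10 consecutive differences strictly alternate in sign, and length 11 is optimal.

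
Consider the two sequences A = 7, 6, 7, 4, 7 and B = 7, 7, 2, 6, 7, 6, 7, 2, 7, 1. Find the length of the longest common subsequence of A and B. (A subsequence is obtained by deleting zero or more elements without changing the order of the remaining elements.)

A longest common subsequence is 7, 6, 7, 7 (length 4); the LCS DP confirms no longer common subsequence exists.

4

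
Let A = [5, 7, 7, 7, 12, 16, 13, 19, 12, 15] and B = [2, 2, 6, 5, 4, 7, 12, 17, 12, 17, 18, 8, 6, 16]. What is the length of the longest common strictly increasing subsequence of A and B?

4

A longest common strictly increasing subsequence is 5, 7, 12, 16 (length 4); it appears in order in both A and B, and no longer such subsequence exists.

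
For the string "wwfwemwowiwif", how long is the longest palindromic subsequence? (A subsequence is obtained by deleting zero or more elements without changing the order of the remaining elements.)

7

One longest palindromic subsequence is fwwowwf (positions 3,4,7,8,9,11,13); it reads the same forward and backward, and the interval DP gives dp[1][13] = 7.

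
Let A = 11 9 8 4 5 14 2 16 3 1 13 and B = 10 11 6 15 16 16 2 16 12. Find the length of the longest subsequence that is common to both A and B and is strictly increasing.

2

A longest common strictly increasing subsequence is 11, 16 (length 2); it appears in order in both A and B, and no longer such subsequence exists.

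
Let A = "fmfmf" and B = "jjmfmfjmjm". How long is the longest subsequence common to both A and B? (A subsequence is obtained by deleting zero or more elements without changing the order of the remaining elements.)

Backtracking the LCS table gives one alignment: f (A1,B4) → m (A2,B5) → f (A3,B6) → m (A4,B10).
So the longest common subsequence has length 4.

4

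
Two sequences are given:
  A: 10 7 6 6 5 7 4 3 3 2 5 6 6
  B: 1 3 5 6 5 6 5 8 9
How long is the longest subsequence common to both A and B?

A longest common subsequence is 3, 5, 6, 6 (length 4); the LCS DP confirms no longer common subsequence exists.

4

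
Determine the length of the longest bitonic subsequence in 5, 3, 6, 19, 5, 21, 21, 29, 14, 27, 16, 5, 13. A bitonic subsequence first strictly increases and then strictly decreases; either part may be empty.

8

Let inc[i] be the LIS ending at i and dec[i] the longest strictly decreasing subsequence starting at i. inc = [1, 1, 2, 3, 2, 4, 4, 5, 3, 5, 4, 2, 3], dec = [2, 1, 2, 3, 1, 3, 3, 4, 2, 3, 2, 1, 1].
max_i inc[i]+dec[i]−1 = 8, with one witness 5, 6, 19, 21, 29, 27, 16, 13.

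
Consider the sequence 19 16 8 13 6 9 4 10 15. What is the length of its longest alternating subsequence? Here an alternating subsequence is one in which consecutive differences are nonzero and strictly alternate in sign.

7

Track the best alternating length ending on an up-step vs a down-step at each position: up/down = 1/1, 1/2, 1/2, 3/2, 1/4, 5/4, 1/6, 7/4, 7/2.
The maximum over both is 7; one such subsequence is 19, 8, 13, 6, 9, 4, 10.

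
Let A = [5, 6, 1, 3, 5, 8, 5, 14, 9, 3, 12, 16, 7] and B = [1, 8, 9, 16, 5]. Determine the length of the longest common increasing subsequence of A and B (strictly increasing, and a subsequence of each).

4

A longest common strictly increasing subsequence is 1, 8, 9, 16 (length 4); it appears in order in both A and B, and no longer such subsequence exists.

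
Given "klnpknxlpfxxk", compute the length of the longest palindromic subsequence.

One longest palindromic subsequence is klnknlk (positions 1,2,3,5,6,8,13); it reads the same forward and backward, and the interval DP gives dp[1][13] = 7.

7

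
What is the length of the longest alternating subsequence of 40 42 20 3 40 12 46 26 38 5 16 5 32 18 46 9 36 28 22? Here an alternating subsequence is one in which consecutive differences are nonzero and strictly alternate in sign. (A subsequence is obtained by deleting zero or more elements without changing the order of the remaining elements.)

17

A longest alternating subsequence is 40, 42, 20, 40, 12, 46, 26, 38, 5, 16, 5, 32, 18, 46, 9, 36, 28 (positions 1,2,3,5,6,7,8,9,10,11,12,13,14,15,16,17,18); its 16 consecutive differences strictly alternate in sign, and length 17 is optimal.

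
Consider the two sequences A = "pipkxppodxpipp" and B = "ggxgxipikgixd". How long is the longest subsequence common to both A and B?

A longest common subsequence is pikxd (length 5); the LCS DP confirms no longer common subsequence exists.

5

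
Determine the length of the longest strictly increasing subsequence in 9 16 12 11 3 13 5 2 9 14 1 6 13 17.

Let dp[i] be the longest increasing subsequence ending at position i. Then dp = [1, 2, 2, 2, 1, 3, 2, 1, 3, 4, 1, 3, 4, 5].
The maximum is 5; one witness is 9, 12, 13, 14, 17 at positions 1,3,6,10,14.

5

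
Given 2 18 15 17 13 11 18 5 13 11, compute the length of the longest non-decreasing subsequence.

4

One longest non-decreasing subsequence is 2, 15, 17, 18 (positions 1,3,4,7), of length 4; no longer one exists.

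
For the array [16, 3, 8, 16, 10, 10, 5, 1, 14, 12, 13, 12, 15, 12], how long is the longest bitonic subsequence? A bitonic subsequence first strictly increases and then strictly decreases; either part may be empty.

Let inc[i] be the LIS ending at i and dec[i] the longest strictly decreasing subsequence starting at i. inc = [1, 1, 2, 3, 3, 3, 2, 1, 4, 4, 5, 4, 6, 4], dec = [4, 2, 3, 4, 3, 3, 2, 1, 3, 1, 2, 1, 2, 1].
max_i inc[i]+dec[i]−1 = 7, with one witness 3, 8, 10, 12, 13, 15, 12.

7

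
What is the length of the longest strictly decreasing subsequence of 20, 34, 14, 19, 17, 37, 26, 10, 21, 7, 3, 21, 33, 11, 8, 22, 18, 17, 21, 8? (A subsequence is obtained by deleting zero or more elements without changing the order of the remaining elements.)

6

Let dp[i] be the longest decreasing subsequence ending at position i. Then dp = [1, 1, 2, 2, 3, 1, 2, 4, 3, 5, 6, 3, 2, 4, 5, 3, 4, 5, 4, 6].
The maximum is 6; one witness is 20, 19, 17, 10, 7, 3 at positions 1,4,5,8,10,11.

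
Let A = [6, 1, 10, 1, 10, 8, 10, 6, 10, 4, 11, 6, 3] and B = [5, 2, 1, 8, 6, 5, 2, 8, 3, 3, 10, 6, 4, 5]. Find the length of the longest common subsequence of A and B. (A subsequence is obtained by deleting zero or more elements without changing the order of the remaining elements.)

A longest common subsequence is 6, 8, 10, 6, 4 (length 5); the LCS DP confirms no longer common subsequence exists.

5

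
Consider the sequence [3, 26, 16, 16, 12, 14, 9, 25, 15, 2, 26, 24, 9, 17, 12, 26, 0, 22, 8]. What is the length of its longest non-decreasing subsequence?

6

Let dp[i] be the longest non-decreasing subsequence ending at position i. Then dp = [1, 2, 2, 3, 2, 3, 2, 4, 4, 1, 5, 5, 3, 5, 4, 6, 1, 6, 2].
The maximum is 6; one witness is 3, 16, 16, 25, 26, 26 at positions 1,3,4,8,11,16.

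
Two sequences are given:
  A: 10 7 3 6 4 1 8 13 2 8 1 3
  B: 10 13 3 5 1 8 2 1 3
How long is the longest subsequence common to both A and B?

7

Backtracking the LCS table gives one alignment: 10 (A1,B1) → 3 (A3,B3) → 1 (A6,B5) → 8 (A7,B6) → 2 (A9,B7) → 1 (A11,B8) → 3 (A12,B9).
So the longest common subsequence has length 7.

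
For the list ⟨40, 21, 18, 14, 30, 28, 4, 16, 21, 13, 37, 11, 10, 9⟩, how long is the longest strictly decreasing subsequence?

Scanning left to right, the best length ending at each element is: 40→1, 21→2, 18→3, 14→4, 30→2, 28→3, 4→5, 16→4, 21→4, 13→5, 37→2, 11→6, 10→7, 9→8.
So the longest decreasing subsequence has length 8, e.g. 40, 21, 18, 14, 13, 11, 10, 9.

8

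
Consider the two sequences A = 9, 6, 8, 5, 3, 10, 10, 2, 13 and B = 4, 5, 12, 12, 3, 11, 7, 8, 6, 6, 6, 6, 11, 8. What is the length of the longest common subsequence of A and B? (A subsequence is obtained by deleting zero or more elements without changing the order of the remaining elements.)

A longest common subsequence is 6, 8 (length 2); the LCS DP confirms no longer common subsequence exists.

2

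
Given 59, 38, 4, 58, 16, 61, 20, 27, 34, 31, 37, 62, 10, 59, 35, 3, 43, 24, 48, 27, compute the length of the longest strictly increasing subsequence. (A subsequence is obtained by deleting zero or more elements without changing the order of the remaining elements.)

8

Let dp[i] be the longest increasing subsequence ending at position i. Then dp = [1, 1, 1, 2, 2, 3, 3, 4, 5, 5, 6, 7, 2, 7, 6, 1, 7, 4, 8, 5].
The maximum is 8; one witness is 4, 16, 20, 27, 34, 37, 43, 48 at positions 3,5,7,8,9,11,17,19.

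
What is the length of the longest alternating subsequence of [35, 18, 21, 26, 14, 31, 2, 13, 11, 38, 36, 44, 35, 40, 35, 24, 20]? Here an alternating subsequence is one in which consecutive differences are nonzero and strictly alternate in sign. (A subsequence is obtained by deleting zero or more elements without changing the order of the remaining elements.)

14

Track the best alternating length ending on an up-step vs a down-step at each position: up/down = 1/1, 1/2, 3/2, 3/2, 1/4, 5/2, 1/6, 7/6, 7/8, 9/1, 9/10, 11/1, 9/12, 13/12, 9/14, 9/14, 9/14.
The maximum over both is 14; one such subsequence is 35, 18, 21, 14, 31, 2, 13, 11, 38, 36, 44, 35, 40, 35.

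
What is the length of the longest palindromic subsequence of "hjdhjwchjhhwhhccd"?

9

One longest palindromic subsequence is dchhwhhcd (positions 3,7,10,11,12,13,14,16,17); it reads the same forward and backward, and the interval DP gives dp[1][17] = 9.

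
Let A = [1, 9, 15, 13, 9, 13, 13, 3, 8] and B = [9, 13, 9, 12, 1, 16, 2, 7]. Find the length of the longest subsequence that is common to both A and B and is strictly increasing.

2

For each value that appears in both, track the longest common increasing run ending there.
The best achievable length is 2; one witness is 9, 13 (A-positions 2,4, B-positions 1,2).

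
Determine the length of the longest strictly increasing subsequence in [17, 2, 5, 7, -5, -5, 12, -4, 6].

4

One longest increasing subsequence is 2, 5, 7, 12 (positions 2,3,4,7), of length 4; no longer one exists.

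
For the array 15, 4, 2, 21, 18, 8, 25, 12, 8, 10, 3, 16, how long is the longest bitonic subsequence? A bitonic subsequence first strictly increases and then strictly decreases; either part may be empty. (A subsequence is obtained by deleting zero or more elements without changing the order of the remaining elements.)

Let inc[i] be the LIS ending at i and dec[i] the longest strictly decreasing subsequence starting at i. inc = [1, 1, 1, 2, 2, 2, 3, 3, 2, 3, 2, 4], dec = [4, 2, 1, 5, 4, 2, 4, 3, 2, 2, 1, 1].
max_i inc[i]+dec[i]−1 = 6, with one witness 15, 21, 18, 12, 10, 3.

6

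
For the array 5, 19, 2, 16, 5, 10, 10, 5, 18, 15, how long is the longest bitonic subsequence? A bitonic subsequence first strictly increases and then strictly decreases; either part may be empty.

Let inc[i] be the LIS ending at i and dec[i] the longest strictly decreasing subsequence starting at i. inc = [1, 2, 1, 2, 2, 3, 3, 2, 4, 4], dec = [2, 4, 1, 3, 1, 2, 2, 1, 2, 1].
max_i inc[i]+dec[i]−1 = 5, with one witness 5, 19, 16, 10, 5.

5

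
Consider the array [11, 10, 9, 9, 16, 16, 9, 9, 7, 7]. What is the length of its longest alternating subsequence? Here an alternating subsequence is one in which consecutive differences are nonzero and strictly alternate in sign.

A longest alternating subsequence is 11, 10, 16, 9 (positions 1,2,5,7); its 3 consecutive differences strictly alternate in sign, and length 4 is optimal.

4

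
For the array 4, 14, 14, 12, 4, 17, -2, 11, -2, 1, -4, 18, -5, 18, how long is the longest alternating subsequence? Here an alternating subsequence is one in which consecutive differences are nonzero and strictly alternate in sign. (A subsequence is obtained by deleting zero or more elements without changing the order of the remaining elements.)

12

Track the best alternating length ending on an up-step vs a down-step at each position: up/down = 1/1, 2/1, 2/1, 2/3, 1/3, 4/1, 1/5, 6/5, 1/7, 8/7, 1/9, 10/1, 1/11, 12/1.
The maximum over both is 12; one such subsequence is 4, 14, 12, 17, -2, 11, -2, 1, -4, 18, -5, 18.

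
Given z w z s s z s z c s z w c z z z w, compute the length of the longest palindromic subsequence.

Using dp[i][j] = 2 + dp[i+1][j−1] if the ends match, else max(dp[i+1][j], dp[i][j−1]):
dp[1][17] = 11. A witness is wzzzcwczzzw at positions 2,3,6,8,9,12,13,14,15,16,17.

11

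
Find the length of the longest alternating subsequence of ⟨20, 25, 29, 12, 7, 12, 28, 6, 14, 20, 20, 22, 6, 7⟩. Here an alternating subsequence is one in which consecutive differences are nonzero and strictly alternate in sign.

8

A longest alternating subsequence is 20, 25, 7, 12, 6, 14, 6, 7 (positions 1,2,5,6,8,9,13,14); its 7 consecutive differences strictly alternate in sign, and length 8 is optimal.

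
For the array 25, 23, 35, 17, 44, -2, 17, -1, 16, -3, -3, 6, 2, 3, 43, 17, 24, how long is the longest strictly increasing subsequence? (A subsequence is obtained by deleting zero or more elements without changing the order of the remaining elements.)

6

Let dp[i] be the longest increasing subsequence ending at position i. Then dp = [1, 1, 2, 1, 3, 1, 2, 2, 3, 1, 1, 3, 3, 4, 5, 5, 6].
The maximum is 6; one witness is -2, -1, 2, 3, 17, 24 at positions 6,8,13,14,16,17.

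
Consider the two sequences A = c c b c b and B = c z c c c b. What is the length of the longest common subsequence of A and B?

Backtracking the LCS table gives one alignment: c (A1,B3) → c (A2,B4) → c (A4,B5) → b (A5,B6).
So the longest common subsequence has length 4.

4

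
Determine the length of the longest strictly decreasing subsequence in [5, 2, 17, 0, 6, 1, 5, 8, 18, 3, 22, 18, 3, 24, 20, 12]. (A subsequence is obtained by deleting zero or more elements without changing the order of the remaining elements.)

4

Let dp[i] be the longest decreasing subsequence ending at position i. Then dp = [1, 2, 1, 3, 2, 3, 3, 2, 1, 4, 1, 2, 4, 1, 2, 3].
The maximum is 4; one witness is 17, 6, 5, 3 at positions 3,5,7,10.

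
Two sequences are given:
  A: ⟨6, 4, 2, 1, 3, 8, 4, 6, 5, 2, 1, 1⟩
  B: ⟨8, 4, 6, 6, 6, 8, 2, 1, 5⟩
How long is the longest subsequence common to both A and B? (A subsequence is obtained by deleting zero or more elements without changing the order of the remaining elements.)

Backtracking the LCS table gives one alignment: 8 (A6,B1) → 4 (A7,B2) → 6 (A8,B5) → 2 (A10,B7) → 1 (A11,B8).
So the longest common subsequence has length 5.

5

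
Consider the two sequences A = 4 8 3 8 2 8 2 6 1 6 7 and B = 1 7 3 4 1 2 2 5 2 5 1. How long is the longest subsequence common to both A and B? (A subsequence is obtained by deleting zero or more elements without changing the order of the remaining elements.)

4

A longest common subsequence is 4, 2, 2, 1 (length 4); the LCS DP confirms no longer common subsequence exists.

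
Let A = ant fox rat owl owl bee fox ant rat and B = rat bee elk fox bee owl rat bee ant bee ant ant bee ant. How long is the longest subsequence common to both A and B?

4

A longest common subsequence is fox, rat, bee, ant (length 4); the LCS DP confirms no longer common subsequence exists.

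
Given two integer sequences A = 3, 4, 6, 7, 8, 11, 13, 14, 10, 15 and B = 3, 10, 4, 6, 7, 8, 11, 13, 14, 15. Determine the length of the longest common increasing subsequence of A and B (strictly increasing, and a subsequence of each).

A longest common strictly increasing subsequence is 3, 4, 6, 7, 8, 11, 13, 14, 15 (length 9); it appears in order in both A and B, and no longer such subsequence exists.

9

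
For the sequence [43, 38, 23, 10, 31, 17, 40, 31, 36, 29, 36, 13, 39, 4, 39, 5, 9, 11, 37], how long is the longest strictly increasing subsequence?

One longest increasing subsequence is 10, 17, 31, 36, 39 (positions 4,6,8,9,13), of length 5; no longer one exists.

5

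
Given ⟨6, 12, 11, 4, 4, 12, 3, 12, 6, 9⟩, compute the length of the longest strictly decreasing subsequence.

Scanning left to right, the best length ending at each element is: 6→1, 12→1, 11→2, 4→3, 4→3, 12→1, 3→4, 12→1, 6→3, 9→3.
So the longest decreasing subsequence has length 4, e.g. 12, 11, 4, 3.

4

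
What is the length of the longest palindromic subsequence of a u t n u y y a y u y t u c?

One longest palindromic subsequence is utyyayytu (positions 2,3,6,7,8,9,11,12,13); it reads the same forward and backward, and the interval DP gives dp[1][14] = 9.

9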